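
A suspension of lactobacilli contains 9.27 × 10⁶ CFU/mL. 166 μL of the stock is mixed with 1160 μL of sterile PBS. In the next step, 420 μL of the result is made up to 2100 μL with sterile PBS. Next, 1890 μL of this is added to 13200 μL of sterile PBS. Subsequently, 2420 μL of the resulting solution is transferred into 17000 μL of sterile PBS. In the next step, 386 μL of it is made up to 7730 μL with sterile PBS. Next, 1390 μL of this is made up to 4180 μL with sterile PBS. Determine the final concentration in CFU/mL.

Overall dilution factor = 7.988 × 5 × 7.984 × 8.025 × 20.03 × 3.007 = 1.54 × 10⁵.
9.27 × 10⁶ CFU/mL / 1.54 × 10⁵ = 60.2 CFU/mL.

60.2 CFU/mL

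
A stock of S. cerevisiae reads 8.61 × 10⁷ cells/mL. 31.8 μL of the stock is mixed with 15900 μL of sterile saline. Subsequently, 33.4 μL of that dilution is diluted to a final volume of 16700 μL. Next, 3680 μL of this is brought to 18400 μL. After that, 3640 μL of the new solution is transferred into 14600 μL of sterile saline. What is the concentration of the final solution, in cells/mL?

Overall dilution factor = 501 × 500 × 5 × 5.011 = 6.28 × 10⁶.
8.61 × 10⁷ cells/mL / 6.28 × 10⁶ = 13.7 cells/mL.

13.7 cells/mL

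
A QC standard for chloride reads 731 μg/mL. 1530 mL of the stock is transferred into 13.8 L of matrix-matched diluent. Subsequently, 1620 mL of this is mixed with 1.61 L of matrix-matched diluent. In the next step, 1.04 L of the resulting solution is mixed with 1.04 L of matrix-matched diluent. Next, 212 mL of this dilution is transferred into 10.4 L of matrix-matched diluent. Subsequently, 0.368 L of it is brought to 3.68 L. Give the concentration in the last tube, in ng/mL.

Overall dilution factor = 10.02 × 1.994 × 2 × 50.06 × 10 = 2.00 × 10⁴.
731 μg/mL / 2.00 × 10⁴ = 0.0366 μg/mL = 36.6 ng/mL.

36.6 ng/mL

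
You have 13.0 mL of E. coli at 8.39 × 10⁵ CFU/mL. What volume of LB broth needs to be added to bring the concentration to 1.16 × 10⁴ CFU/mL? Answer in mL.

927 mL

V₂ = C₁V₁/C₂ = 8.39 × 10⁵ × 13.0 / 1.16 × 10⁴ = 940 mL.
Diluent to add = V₂ − V₁ = 940 − 13.0 = 927 mL.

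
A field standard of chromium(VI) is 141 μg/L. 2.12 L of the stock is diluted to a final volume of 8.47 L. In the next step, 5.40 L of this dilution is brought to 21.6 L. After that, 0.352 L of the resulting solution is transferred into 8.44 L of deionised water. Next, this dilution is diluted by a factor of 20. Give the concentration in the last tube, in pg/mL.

17.7 pg/mL

Overall dilution factor = 3.995 × 4 × 24.98 × 20 = 7983.
141 μg/L / 7983 = 0.0177 μg/L = 17.7 pg/mL.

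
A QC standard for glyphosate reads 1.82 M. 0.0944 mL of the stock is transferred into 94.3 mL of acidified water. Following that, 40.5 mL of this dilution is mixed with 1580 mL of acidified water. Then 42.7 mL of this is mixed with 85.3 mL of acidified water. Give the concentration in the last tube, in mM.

Overall dilution factor = 999.9 × 40.01 × 2.998 = 1.20 × 10⁵.
1.82 M / 1.20 × 10⁵ = 1.52 × 10⁻⁵ M = 0.0152 mM.

0.0152 mM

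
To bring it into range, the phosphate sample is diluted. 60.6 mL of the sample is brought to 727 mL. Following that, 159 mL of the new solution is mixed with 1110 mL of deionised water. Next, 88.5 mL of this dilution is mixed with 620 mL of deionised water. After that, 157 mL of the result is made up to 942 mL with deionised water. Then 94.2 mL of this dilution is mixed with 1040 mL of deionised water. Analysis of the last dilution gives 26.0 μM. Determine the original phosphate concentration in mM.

Overall dilution factor = 12.00 × 7.981 × 8.006 × 6 × 12.04 = 5.54 × 10⁴.
Original = 26.0 μM × 5.54 × 10⁴ = 1.44 × 10⁶ μM = 1440 mM.

1440 mM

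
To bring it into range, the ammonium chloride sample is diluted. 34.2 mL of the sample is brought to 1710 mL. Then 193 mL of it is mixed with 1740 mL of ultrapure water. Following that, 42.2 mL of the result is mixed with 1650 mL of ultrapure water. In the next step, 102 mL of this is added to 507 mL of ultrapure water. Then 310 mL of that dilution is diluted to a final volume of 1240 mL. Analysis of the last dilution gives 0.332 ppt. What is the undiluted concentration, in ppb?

159 ppb

Overall dilution factor = 50 × 10.02 × 40.10 × 5.971 × 4 = 4.80 × 10⁵.
Original = 0.332 ppt × 4.80 × 10⁵ = 1.59 × 10⁵ ppt = 159 ppb.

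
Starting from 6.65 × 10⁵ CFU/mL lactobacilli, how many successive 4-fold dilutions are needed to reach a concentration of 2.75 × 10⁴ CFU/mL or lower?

Need 4ⁿ ≥ 24.2, so n ≥ log(24.2)/log(4) = 2.30.
Minimum whole steps: n = 3.

3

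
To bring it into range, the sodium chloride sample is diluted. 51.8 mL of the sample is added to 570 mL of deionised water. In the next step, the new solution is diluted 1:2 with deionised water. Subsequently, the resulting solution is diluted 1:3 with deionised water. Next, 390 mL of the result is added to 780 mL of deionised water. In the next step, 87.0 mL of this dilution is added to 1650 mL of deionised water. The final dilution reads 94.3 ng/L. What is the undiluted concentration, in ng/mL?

407 ng/mL

Overall dilution factor = 12.00 × 2 × 3 × 3 × 19.97 = 4314.
Original = 94.3 ng/L × 4314 = 4.07 × 10⁵ ng/L = 407 ng/mL.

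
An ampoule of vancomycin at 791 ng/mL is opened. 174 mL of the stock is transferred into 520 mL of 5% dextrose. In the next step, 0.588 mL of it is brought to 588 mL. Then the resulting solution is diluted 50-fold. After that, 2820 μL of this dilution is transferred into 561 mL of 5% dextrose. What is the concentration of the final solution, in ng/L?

Overall dilution factor = 3.989 × 1000 × 50 × 199.9 = 3.99 × 10⁷.
791 ng/mL / 3.99 × 10⁷ = 1.98 × 10⁻⁵ ng/mL = 0.0198 ng/L.

0.0198 ng/L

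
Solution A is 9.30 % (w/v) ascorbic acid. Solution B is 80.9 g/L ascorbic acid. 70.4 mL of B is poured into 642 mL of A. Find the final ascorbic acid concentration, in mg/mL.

C_B = 80.9 g/L = 8.09 % (w/v).
C_mix = (C_A·V_A + C_B·V_B)/(V_A + V_B) = (9.30×642 + 8.09×70.4) / 712.4 = 9.18 % (w/v) = 91.8 mg/mL.

91.8 mg/mL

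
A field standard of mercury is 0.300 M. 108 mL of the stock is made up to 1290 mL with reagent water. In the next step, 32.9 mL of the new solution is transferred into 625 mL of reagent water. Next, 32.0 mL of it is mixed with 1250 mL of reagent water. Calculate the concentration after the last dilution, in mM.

Overall dilution factor = 11.94 × 20.00 × 40.06 = 9569.
0.300 M / 9569 = 3.14 × 10⁻⁵ M = 0.0314 mM.

0.0314 mM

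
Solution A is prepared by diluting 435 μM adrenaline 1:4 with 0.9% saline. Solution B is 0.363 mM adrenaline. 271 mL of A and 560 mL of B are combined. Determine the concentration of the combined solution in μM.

C_A = 435 μM / 4 = 109 μM.
C_B = 0.363 mM = 363 μM.
C_mix = (C_A·V_A + C_B·V_B)/(V_A + V_B) = (109×271 + 363×560) / 831.0 = 280 μM.

280 μM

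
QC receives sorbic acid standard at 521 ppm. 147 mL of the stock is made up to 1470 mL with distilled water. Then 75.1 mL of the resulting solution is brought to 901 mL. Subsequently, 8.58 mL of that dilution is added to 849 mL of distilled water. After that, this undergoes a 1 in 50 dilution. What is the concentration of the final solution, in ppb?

0.869 ppb

Overall dilution factor = 10 × 12.00 × 99.95 × 50 = 6.00 × 10⁵.
521 ppm / 6.00 × 10⁵ = 8.69 × 10⁻⁴ ppm = 0.869 ppb.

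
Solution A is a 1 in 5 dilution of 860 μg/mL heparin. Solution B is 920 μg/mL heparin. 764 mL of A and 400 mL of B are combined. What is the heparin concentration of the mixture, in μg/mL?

C_A = 860 μg/mL / 5 = 172 μg/mL.
C_mix = (C_A·V_A + C_B·V_B)/(V_A + V_B) = (172×764 + 920×400) / 1164 = 429 μg/mL.

429 μg/mL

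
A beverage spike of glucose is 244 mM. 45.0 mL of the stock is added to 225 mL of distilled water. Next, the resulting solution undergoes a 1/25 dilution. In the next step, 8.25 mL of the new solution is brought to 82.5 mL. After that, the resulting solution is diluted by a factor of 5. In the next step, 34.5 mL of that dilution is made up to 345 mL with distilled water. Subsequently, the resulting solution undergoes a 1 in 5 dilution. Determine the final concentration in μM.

0.651 μM

Overall dilution factor = 6 × 25 × 10 × 5 × 10 × 5 = 3.75 × 10⁵.
244 mM / 3.75 × 10⁵ = 6.51 × 10⁻⁴ mM = 0.651 μM.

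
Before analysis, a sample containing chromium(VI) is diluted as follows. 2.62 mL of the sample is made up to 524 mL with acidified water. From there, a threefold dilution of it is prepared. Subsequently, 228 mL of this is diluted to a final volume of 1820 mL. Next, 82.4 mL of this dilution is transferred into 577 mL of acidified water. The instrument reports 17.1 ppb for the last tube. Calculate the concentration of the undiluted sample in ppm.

Overall dilution factor = 200 × 3 × 7.982 × 8.002 = 3.83 × 10⁴.
Original = 17.1 ppb × 3.83 × 10⁴ = 6.55 × 10⁵ ppb = 655 ppm.

655 ppm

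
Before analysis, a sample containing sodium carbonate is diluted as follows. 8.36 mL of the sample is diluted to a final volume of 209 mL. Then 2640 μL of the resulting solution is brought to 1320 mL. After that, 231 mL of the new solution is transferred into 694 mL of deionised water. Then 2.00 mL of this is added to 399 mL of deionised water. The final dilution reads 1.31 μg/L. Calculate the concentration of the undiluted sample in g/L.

Overall dilution factor = 25 × 500 × 4.004 × 200.5 = 1.00 × 10⁷.
Original = 1.31 μg/L × 1.00 × 10⁷ = 1.31 × 10⁷ μg/L = 13.1 g/L.

13.1 g/L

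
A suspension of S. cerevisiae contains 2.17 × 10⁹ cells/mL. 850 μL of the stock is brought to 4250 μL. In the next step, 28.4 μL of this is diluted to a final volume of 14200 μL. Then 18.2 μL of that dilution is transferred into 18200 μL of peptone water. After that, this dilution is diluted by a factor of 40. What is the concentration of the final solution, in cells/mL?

Overall dilution factor = 5 × 500 × 1001 × 40 = 1.00 × 10⁸.
2.17 × 10⁹ cells/mL / 1.00 × 10⁸ = 21.7 cells/mL.

21.7 cells/mL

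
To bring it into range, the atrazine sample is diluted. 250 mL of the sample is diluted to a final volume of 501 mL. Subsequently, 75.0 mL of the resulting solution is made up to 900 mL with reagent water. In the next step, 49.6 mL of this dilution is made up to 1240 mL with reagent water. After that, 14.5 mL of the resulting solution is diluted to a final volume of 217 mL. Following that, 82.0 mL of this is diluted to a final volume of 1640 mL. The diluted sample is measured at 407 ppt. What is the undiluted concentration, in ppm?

73.2 ppm

Overall dilution factor = 2.004 × 12 × 25 × 14.97 × 20 = 1.80 × 10⁵.
Original = 407 ppt × 1.80 × 10⁵ = 7.32 × 10⁷ ppt = 73.2 ppm.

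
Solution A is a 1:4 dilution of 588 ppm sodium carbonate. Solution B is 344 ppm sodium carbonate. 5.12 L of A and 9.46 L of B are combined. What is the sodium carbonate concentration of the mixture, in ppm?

275 ppm

C_A = 588 ppm / 4 = 147 ppm.
C_mix = (C_A·V_A + C_B·V_B)/(V_A + V_B) = (147×5.12 + 344×9.46) / 14.58 = 275 ppm.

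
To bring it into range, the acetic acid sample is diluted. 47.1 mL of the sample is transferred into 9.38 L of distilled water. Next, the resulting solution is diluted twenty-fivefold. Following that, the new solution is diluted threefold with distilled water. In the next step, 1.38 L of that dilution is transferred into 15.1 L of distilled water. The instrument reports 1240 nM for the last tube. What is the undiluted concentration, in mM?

Overall dilution factor = 200.2 × 25 × 3 × 11.94 = 1.79 × 10⁵.
Original = 1240 nM × 1.79 × 10⁵ = 2.22 × 10⁸ nM = 222 mM.

222 mM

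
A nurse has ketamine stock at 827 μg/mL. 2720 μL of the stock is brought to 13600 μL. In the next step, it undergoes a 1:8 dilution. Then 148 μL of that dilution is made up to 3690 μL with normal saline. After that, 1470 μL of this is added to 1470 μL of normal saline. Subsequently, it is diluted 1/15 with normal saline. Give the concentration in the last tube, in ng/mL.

27.6 ng/mL

Overall dilution factor = 5 × 8 × 24.93 × 2 × 15 = 2.99 × 10⁴.
827 μg/mL / 2.99 × 10⁴ = 0.0276 μg/mL = 27.6 ng/mL.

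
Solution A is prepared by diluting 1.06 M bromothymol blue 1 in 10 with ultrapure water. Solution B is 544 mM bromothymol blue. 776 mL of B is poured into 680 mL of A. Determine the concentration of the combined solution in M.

C_A = 1.06 M / 10 = 0.106 M.
C_B = 544 mM = 0.544 M.
C_mix = (C_A·V_A + C_B·V_B)/(V_A + V_B) = (0.106×680 + 0.544×776) / 1456 = 0.339 M.

0.339 M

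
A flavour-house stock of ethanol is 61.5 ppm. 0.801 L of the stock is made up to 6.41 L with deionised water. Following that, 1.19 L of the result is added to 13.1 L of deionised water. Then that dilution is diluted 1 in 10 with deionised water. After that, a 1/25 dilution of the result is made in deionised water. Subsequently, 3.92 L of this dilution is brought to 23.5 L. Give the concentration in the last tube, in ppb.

Overall dilution factor = 8.002 × 12.01 × 10 × 25 × 5.995 = 1.44 × 10⁵.
61.5 ppm / 1.44 × 10⁵ = 4.27 × 10⁻⁴ ppm = 0.427 ppb.

0.427 ppb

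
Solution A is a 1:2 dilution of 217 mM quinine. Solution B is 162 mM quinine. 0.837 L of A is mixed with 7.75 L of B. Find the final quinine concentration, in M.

C_A = 217 mM / 2 = 108 mM.
C_mix = (C_A·V_A + C_B·V_B)/(V_A + V_B) = (108×0.837 + 162×7.75) / 8.587 = 157 mM = 0.157 M.

0.157 M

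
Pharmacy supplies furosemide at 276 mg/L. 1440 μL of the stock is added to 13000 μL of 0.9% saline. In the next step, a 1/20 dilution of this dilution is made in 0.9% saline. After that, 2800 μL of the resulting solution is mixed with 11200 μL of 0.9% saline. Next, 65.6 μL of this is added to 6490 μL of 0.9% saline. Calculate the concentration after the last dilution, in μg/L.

2.75 μg/L

Overall dilution factor = 10.03 × 20 × 5 × 99.93 = 1.00 × 10⁵.
276 mg/L / 1.00 × 10⁵ = 2.75 × 10⁻³ mg/L = 2.75 μg/L.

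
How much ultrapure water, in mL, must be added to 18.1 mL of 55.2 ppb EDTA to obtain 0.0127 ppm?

0.0127 ppm = 12.7 ppb.
V₂ = C₁V₁/C₂ = 55.2 × 18.1 / 12.7 = 78.7 mL.
Diluent to add = V₂ − V₁ = 78.7 − 18.1 = 60.6 mL.

60.6 mL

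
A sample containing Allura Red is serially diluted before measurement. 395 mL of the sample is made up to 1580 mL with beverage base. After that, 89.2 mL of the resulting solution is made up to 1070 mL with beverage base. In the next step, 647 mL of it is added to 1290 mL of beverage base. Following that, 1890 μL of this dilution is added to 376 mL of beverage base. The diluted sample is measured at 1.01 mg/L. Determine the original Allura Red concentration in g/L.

Overall dilution factor = 4 × 12.00 × 2.994 × 199.9 = 2.87 × 10⁴.
Original = 1.01 mg/L × 2.87 × 10⁴ = 2.90 × 10⁴ mg/L = 29.0 g/L.

29.0 g/L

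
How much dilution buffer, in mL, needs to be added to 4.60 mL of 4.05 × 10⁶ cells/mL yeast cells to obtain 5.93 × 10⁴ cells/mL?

310 mL

V₂ = C₁V₁/C₂ = 4.05 × 10⁶ × 4.60 / 5.93 × 10⁴ = 314 mL.
Diluent to add = V₂ − V₁ = 314 − 4.60 = 310 mL.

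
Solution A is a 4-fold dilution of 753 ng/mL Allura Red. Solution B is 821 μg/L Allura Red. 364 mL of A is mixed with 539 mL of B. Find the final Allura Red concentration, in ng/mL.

566 ng/mL

C_A = 753 ng/mL / 4 = 188 ng/mL.
C_B = 821 μg/L = 821 ng/mL.
C_mix = (C_A·V_A + C_B·V_B)/(V_A + V_B) = (188×364 + 821×539) / 903.0 = 566 ng/mL.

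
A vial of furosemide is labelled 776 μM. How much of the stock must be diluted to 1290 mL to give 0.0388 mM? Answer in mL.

0.0388 mM = 38.8 μM.
V₁ = C₂V₂/C₁ = 38.8 × 1290 / 776 = 64.5 mL.

64.5 mL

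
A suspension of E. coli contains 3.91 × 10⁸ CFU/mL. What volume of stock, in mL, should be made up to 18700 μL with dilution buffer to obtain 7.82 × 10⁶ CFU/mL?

0.374 mL

V₁ = C₂V₂/C₁ = 7.82 × 10⁶ × 18700 / 3.91 × 10⁸ = 374 μL = 0.374 mL.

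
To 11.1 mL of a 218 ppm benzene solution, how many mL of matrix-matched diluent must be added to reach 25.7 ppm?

V₂ = C₁V₁/C₂ = 218 × 11.1 / 25.7 = 94.2 mL.
Diluent to add = V₂ − V₁ = 94.2 − 11.1 = 83.1 mL.

83.1 mL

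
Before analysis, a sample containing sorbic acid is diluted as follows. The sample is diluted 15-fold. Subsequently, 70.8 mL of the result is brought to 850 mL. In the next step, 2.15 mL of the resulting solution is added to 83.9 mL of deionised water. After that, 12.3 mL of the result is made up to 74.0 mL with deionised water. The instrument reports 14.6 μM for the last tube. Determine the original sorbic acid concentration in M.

0.633 M

Overall dilution factor = 15 × 12.01 × 40.02 × 6.016 = 4.34 × 10⁴.
Original = 14.6 μM × 4.34 × 10⁴ = 6.33 × 10⁵ μM = 0.633 M.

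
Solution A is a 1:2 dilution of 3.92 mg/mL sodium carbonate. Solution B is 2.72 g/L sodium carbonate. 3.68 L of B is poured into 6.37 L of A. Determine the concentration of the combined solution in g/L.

2.24 g/L

C_A = 3.92 mg/mL / 2 = 1.96 mg/mL.
C_B = 2.72 g/L = 2.72 mg/mL.
C_mix = (C_A·V_A + C_B·V_B)/(V_A + V_B) = (1.96×6.37 + 2.72×3.68) / 10.05 = 2.24 mg/mL = 2.24 g/L.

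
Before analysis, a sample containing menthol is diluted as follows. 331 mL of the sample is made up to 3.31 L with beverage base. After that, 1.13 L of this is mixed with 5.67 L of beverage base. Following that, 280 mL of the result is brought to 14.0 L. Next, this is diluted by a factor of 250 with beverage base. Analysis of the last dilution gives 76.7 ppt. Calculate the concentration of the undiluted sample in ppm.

57.7 ppm

Overall dilution factor = 10 × 6.018 × 50 × 250 = 7.52 × 10⁵.
Original = 76.7 ppt × 7.52 × 10⁵ = 5.77 × 10⁷ ppt = 57.7 ppm.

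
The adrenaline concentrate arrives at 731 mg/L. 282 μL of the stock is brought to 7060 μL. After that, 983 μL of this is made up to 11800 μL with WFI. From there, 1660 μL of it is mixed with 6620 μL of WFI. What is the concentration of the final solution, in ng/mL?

488 ng/mL

Overall dilution factor = 25.04 × 12.00 × 4.988 = 1499.
731 mg/L / 1499 = 0.488 mg/L = 488 ng/mL.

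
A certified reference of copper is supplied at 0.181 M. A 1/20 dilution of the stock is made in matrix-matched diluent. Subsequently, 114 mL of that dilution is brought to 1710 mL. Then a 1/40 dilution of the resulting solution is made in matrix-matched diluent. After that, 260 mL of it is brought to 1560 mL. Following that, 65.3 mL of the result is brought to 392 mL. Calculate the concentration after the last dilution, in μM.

0.419 μM

Overall dilution factor = 20 × 15 × 40 × 6 × 6.003 = 4.32 × 10⁵.
0.181 M / 4.32 × 10⁵ = 4.19 × 10⁻⁷ M = 0.419 μM.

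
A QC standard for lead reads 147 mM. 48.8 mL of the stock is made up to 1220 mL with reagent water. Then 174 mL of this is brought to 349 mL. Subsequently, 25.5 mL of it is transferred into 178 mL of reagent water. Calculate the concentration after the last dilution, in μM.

Overall dilution factor = 25 × 2.006 × 7.980 = 400.
147 mM / 400 = 0.367 mM = 367 μM.

367 μM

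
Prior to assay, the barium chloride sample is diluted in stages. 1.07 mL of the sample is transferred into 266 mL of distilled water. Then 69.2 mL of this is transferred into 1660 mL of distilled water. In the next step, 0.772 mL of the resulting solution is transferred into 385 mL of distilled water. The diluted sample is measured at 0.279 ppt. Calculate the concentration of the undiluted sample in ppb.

Overall dilution factor = 249.6 × 24.99 × 499.7 = 3.12 × 10⁶.
Original = 0.279 ppt × 3.12 × 10⁶ = 8.70 × 10⁵ ppt = 870 ppb.

870 ppb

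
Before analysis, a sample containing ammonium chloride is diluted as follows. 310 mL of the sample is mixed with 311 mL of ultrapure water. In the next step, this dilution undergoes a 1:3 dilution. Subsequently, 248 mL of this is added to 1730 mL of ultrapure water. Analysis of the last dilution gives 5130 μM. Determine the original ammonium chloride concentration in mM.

246 mM

Overall dilution factor = 2.003 × 3 × 7.976 = 47.9.
Original = 5130 μM × 47.9 = 2.46 × 10⁵ μM = 246 mM.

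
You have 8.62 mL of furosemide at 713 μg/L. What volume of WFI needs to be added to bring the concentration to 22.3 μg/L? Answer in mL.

V₂ = C₁V₁/C₂ = 713 × 8.62 / 22.3 = 276 mL.
Diluent to add = V₂ − V₁ = 276 − 8.62 = 267 mL.

267 mL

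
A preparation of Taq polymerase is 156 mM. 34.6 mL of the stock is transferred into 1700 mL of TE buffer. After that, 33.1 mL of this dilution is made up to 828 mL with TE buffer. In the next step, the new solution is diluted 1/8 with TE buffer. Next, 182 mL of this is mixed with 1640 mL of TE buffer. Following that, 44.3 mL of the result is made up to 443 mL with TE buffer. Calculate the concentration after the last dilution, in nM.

Overall dilution factor = 50.13 × 25.02 × 8 × 10.01 × 10 = 1.00 × 10⁶.
156 mM / 1.00 × 10⁶ = 1.55 × 10⁻⁴ mM = 155 nM.

155 nM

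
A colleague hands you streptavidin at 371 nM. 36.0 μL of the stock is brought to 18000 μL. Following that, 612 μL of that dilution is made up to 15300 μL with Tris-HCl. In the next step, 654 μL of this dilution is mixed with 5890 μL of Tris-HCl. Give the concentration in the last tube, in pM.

2.97 pM

Overall dilution factor = 500 × 25 × 10.01 = 1.25 × 10⁵.
371 nM / 1.25 × 10⁵ = 2.97 × 10⁻³ nM = 2.97 pM.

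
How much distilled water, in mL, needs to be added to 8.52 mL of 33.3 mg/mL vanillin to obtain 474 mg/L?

590 mL

474 mg/L = 0.474 mg/mL.
V₂ = C₁V₁/C₂ = 33.3 × 8.52 / 0.474 = 599 mL.
Diluent to add = V₂ − V₁ = 599 − 8.52 = 590 mL.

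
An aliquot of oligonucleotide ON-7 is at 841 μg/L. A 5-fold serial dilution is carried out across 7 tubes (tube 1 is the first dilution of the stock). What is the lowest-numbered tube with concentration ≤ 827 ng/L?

Tube n has concentration 841 μg/L / 5ⁿ.
Need 5ⁿ ≥ 841 μg/L / 827 ng/L = 1017, so n ≥ 4.30.
First such tube: n = 5.

tube 5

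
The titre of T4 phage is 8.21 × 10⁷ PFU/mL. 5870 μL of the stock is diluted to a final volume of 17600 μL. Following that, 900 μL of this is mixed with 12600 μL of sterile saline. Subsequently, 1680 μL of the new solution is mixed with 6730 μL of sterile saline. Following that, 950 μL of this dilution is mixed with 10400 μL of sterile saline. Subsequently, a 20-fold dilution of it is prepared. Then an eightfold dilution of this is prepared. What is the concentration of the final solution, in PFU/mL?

Overall dilution factor = 2.998 × 15 × 5.006 × 11.95 × 20 × 8 = 4.30 × 10⁵.
8.21 × 10⁷ PFU/mL / 4.30 × 10⁵ = 191 PFU/mL.

191 PFU/mL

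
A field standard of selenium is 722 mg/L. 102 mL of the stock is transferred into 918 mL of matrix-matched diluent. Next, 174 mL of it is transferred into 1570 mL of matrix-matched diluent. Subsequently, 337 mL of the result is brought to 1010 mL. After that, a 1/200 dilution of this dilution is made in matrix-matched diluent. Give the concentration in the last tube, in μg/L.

Overall dilution factor = 10 × 10.02 × 2.997 × 200 = 6.01 × 10⁴.
722 mg/L / 6.01 × 10⁴ = 0.0120 mg/L = 12.0 μg/L.

12.0 μg/L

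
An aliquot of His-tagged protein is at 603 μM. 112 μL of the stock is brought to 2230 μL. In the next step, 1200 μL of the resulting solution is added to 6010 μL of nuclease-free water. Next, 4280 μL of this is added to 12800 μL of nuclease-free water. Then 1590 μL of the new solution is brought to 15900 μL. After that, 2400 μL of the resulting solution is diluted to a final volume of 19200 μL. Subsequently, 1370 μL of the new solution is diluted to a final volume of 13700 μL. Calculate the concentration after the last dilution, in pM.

Overall dilution factor = 19.91 × 6.008 × 3.991 × 10 × 8 × 10 = 3.82 × 10⁵.
603 μM / 3.82 × 10⁵ = 1.58 × 10⁻³ μM = 1580 pM.

1580 pM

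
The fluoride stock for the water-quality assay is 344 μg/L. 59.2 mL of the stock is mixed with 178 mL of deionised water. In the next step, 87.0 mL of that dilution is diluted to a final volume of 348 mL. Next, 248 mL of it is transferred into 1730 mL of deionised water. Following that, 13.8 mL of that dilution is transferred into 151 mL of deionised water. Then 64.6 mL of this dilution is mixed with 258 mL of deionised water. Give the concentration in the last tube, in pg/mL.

45.1 pg/mL

Overall dilution factor = 4.007 × 4 × 7.976 × 11.94 × 4.994 = 7623.
344 μg/L / 7623 = 0.0451 μg/L = 45.1 pg/mL.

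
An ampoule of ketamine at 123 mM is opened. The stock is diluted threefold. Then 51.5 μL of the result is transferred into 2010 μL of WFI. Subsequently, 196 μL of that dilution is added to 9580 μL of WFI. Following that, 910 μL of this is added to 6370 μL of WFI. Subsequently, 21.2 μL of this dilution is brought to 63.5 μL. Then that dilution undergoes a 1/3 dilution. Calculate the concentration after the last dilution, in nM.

Overall dilution factor = 3 × 40.03 × 49.88 × 8 × 2.995 × 3 = 4.31 × 10⁵.
123 mM / 4.31 × 10⁵ = 2.86 × 10⁻⁴ mM = 286 nM.

286 nM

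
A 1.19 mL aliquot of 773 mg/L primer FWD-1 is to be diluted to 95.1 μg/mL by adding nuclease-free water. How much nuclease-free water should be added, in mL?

95.1 μg/mL = 95.1 mg/L.
V₂ = C₁V₁/C₂ = 773 × 1.19 / 95.1 = 9.67 mL.
Diluent to add = V₂ − V₁ = 9.67 − 1.19 = 8.48 mL.

8.48 mL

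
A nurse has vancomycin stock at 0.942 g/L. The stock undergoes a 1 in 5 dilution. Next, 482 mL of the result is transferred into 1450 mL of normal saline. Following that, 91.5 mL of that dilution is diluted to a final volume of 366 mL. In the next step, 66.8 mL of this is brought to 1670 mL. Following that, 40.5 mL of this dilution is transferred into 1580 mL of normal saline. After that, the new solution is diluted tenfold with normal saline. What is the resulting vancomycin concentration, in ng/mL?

1.17 ng/mL

Overall dilution factor = 5 × 4.008 × 4 × 25 × 40.01 × 10 = 8.02 × 10⁵.
0.942 g/L / 8.02 × 10⁵ = 1.17 × 10⁻⁶ g/L = 1.17 ng/mL.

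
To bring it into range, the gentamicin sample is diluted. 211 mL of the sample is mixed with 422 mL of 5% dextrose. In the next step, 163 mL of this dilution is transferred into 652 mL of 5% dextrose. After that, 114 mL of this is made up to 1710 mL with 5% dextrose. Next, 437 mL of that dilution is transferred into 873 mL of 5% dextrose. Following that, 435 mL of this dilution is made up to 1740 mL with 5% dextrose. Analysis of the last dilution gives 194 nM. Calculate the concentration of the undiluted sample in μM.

Overall dilution factor = 3 × 5 × 15 × 2.998 × 4 = 2698.
Original = 194 nM × 2698 = 5.23 × 10⁵ nM = 523 μM.

523 μM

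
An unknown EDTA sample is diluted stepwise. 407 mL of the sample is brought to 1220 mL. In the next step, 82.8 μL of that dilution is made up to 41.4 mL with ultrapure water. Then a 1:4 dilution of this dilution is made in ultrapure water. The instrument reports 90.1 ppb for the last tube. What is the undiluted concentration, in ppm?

Overall dilution factor = 2.998 × 500 × 4 = 5995.
Original = 90.1 ppb × 5995 = 5.40 × 10⁵ ppb = 540 ppm.

540 ppm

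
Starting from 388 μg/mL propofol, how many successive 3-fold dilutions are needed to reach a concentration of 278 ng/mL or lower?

Need 3ⁿ ≥ 1396, so n ≥ log(1396)/log(3) = 6.59.
Minimum whole steps: n = 7.

7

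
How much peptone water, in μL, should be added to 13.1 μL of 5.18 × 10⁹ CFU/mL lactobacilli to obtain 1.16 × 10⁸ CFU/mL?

572 μL

V₂ = C₁V₁/C₂ = 5.18 × 10⁹ × 13.1 / 1.16 × 10⁸ = 585 μL.
Diluent to add = V₂ − V₁ = 585 − 13.1 = 572 μL.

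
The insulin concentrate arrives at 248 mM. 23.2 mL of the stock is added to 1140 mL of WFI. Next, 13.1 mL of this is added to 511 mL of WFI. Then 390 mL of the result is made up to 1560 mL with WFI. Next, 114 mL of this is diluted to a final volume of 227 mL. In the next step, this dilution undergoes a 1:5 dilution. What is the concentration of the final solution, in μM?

Overall dilution factor = 50.14 × 40.01 × 4 × 1.991 × 5 = 7.99 × 10⁴.
248 mM / 7.99 × 10⁴ = 3.10 × 10⁻³ mM = 3.10 μM.

3.10 μM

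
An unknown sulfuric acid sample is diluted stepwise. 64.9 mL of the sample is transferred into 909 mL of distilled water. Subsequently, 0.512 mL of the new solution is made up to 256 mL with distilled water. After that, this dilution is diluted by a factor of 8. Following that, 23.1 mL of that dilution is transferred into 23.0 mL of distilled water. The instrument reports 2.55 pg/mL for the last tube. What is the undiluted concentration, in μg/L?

305 μg/L

Overall dilution factor = 15.01 × 500 × 8 × 1.996 = 1.20 × 10⁵.
Original = 2.55 pg/mL × 1.20 × 10⁵ = 3.05 × 10⁵ pg/mL = 305 μg/L.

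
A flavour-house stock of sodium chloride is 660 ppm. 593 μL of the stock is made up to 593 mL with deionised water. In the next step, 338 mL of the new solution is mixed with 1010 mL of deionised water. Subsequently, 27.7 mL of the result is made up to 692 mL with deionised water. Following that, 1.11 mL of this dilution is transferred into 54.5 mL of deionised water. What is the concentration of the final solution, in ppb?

Overall dilution factor = 1000 × 3.988 × 24.98 × 50.10 = 4.99 × 10⁶.
660 ppm / 4.99 × 10⁶ = 1.32 × 10⁻⁴ ppm = 0.132 ppb.

0.132 ppb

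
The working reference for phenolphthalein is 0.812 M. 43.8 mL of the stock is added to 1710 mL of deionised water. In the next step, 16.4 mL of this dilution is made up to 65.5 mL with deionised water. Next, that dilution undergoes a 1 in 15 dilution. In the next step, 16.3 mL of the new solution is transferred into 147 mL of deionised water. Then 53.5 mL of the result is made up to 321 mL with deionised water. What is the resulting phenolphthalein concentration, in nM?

Overall dilution factor = 40.04 × 3.994 × 15 × 10.02 × 6 = 1.44 × 10⁵.
0.812 M / 1.44 × 10⁵ = 5.63 × 10⁻⁶ M = 5630 nM.

5630 nM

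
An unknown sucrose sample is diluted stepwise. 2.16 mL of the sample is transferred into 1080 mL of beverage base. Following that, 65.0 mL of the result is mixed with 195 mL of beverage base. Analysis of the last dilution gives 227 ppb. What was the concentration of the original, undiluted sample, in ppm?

Overall dilution factor = 501 × 4 = 2004.
Original = 227 ppb × 2004 = 4.55 × 10⁵ ppb = 455 ppm.

455 ppm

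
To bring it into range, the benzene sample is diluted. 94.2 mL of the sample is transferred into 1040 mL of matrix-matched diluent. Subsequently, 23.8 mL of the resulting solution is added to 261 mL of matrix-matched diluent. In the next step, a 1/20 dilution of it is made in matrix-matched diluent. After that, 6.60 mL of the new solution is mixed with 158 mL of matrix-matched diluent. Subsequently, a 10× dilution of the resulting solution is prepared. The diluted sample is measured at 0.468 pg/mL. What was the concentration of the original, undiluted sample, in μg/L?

336 μg/L

Overall dilution factor = 12.04 × 11.97 × 20 × 24.94 × 10 = 7.19 × 10⁵.
Original = 0.468 pg/mL × 7.19 × 10⁵ = 3.36 × 10⁵ pg/mL = 336 μg/L.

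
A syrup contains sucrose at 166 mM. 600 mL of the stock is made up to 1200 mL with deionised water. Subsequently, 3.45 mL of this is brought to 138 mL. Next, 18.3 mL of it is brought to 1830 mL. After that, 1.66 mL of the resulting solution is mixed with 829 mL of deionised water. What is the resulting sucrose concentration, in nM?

41.5 nM

Overall dilution factor = 2 × 40 × 100 × 500.4 = 4.00 × 10⁶.
166 mM / 4.00 × 10⁶ = 4.15 × 10⁻⁵ mM = 41.5 nM.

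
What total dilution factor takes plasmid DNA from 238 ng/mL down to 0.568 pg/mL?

Factor = C₀/C_target = 238 ng/mL / 0.568 pg/mL = 4.19 × 10⁵.

4.19 × 10⁵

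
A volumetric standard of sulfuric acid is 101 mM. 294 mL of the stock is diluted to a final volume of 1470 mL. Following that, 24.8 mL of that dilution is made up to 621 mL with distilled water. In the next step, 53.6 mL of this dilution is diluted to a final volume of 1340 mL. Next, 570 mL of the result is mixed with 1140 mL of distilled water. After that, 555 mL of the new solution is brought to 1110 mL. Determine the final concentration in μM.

5.38 μM

Overall dilution factor = 5 × 25.04 × 25 × 3 × 2 = 1.88 × 10⁴.
101 mM / 1.88 × 10⁴ = 5.38 × 10⁻³ mM = 5.38 μM.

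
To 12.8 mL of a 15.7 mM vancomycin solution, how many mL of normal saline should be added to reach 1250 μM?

148 mL

1250 μM = 1.25 mM.
V₂ = C₁V₁/C₂ = 15.7 × 12.8 / 1.25 = 161 mL.
Diluent to add = V₂ − V₁ = 161 − 12.8 = 148 mL.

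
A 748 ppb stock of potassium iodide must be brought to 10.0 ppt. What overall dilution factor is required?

Factor = C₀/C_target = 748 ppb / 10.0 ppt = 7.48 × 10⁴.

7.48 × 10⁴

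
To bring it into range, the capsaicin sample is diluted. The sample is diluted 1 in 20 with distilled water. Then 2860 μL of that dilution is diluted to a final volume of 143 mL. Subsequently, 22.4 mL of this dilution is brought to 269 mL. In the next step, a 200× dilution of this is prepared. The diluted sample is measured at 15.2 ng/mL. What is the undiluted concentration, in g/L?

Overall dilution factor = 20 × 50 × 12.01 × 200 = 2.40 × 10⁶.
Original = 15.2 ng/mL × 2.40 × 10⁶ = 3.65 × 10⁷ ng/mL = 36.5 g/L.

36.5 g/L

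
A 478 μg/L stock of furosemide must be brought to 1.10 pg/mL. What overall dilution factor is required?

4.35 × 10⁵

Factor = C₀/C_target = 478 μg/L / 1.10 pg/mL = 4.35 × 10⁵.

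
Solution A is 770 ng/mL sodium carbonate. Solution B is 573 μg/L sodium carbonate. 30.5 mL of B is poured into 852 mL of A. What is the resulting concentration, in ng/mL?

C_B = 573 μg/L = 573 ng/mL.
C_mix = (C_A·V_A + C_B·V_B)/(V_A + V_B) = (770×852 + 573×30.5) / 882.5 = 763 ng/mL.

763 ng/mL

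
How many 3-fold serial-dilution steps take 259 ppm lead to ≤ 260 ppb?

Need 3ⁿ ≥ 996, so n ≥ log(996)/log(3) = 6.28.
Minimum whole steps: n = 7.

7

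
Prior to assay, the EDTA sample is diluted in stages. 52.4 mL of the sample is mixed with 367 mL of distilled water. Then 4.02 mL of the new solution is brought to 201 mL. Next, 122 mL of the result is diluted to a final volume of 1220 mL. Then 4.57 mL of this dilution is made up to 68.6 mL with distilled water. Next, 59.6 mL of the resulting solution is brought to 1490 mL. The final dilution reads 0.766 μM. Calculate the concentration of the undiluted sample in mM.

Overall dilution factor = 8.004 × 50 × 10 × 15.01 × 25 = 1.50 × 10⁶.
Original = 0.766 μM × 1.50 × 10⁶ = 1.15 × 10⁶ μM = 1150 mM.

1150 mM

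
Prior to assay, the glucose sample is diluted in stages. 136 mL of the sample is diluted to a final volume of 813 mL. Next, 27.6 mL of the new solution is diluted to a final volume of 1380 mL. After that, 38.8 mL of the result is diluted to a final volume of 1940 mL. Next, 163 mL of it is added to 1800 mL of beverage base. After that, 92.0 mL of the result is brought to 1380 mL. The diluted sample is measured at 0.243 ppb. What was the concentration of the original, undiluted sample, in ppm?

Overall dilution factor = 5.978 × 50 × 50 × 12.04 × 15 = 2.70 × 10⁶.
Original = 0.243 ppb × 2.70 × 10⁶ = 6.56 × 10⁵ ppb = 656 ppm.

656 ppm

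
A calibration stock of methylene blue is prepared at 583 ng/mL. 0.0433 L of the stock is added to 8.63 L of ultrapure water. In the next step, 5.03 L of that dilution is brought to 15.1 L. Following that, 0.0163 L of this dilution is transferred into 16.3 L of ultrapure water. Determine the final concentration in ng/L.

Overall dilution factor = 200.3 × 3.002 × 1001 = 6.02 × 10⁵.
583 ng/mL / 6.02 × 10⁵ = 9.69 × 10⁻⁴ ng/mL = 0.969 ng/L.

0.969 ng/L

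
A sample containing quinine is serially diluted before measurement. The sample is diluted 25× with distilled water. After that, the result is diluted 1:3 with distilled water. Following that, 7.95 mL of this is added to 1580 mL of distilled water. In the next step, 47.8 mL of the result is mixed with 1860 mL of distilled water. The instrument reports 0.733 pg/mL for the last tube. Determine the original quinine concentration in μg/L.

438 μg/L

Overall dilution factor = 25 × 3 × 199.7 × 39.91 = 5.98 × 10⁵.
Original = 0.733 pg/mL × 5.98 × 10⁵ = 4.38 × 10⁵ pg/mL = 438 μg/L.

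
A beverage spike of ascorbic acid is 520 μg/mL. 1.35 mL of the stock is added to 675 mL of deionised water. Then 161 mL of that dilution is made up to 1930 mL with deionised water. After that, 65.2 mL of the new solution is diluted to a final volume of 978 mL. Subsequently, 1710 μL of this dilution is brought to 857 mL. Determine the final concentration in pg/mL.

Overall dilution factor = 501 × 11.99 × 15 × 501.2 = 4.51 × 10⁷.
520 μg/mL / 4.51 × 10⁷ = 1.15 × 10⁻⁵ μg/mL = 11.5 pg/mL.

11.5 pg/mL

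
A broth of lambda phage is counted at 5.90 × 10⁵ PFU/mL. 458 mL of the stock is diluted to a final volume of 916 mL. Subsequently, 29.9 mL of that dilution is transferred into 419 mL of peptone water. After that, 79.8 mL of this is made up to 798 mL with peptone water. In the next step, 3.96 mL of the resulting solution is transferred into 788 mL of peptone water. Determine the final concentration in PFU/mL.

Overall dilution factor = 2 × 15.01 × 10 × 200.0 = 6.01 × 10⁴.
5.90 × 10⁵ PFU/mL / 6.01 × 10⁴ = 9.83 PFU/mL.

9.83 PFU/mL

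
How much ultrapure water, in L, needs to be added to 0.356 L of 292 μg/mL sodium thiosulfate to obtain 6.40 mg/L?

6.40 mg/L = 6.40 μg/mL.
V₂ = C₁V₁/C₂ = 292 × 0.356 / 6.40 = 16.2 L.
Diluent to add = V₂ − V₁ = 16.2 − 0.356 = 15.9 L.

15.9 L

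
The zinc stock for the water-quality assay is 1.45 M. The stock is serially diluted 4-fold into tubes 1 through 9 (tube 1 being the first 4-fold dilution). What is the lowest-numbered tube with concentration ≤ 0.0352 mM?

tube 8

Tube n has concentration 1.45 M / 4ⁿ.
Need 4ⁿ ≥ 1.45 M / 0.0352 mM = 4.12 × 10⁴, so n ≥ 7.67.
First such tube: n = 8.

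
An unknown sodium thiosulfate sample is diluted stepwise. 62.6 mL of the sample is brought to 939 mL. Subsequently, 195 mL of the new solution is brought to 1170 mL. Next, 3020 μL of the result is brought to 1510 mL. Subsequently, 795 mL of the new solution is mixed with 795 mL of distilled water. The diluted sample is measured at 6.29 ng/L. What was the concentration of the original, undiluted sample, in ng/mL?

566 ng/mL

Overall dilution factor = 15 × 6 × 500 × 2 = 9.00 × 10⁴.
Original = 6.29 ng/L × 9.00 × 10⁴ = 5.66 × 10⁵ ng/L = 566 ng/mL.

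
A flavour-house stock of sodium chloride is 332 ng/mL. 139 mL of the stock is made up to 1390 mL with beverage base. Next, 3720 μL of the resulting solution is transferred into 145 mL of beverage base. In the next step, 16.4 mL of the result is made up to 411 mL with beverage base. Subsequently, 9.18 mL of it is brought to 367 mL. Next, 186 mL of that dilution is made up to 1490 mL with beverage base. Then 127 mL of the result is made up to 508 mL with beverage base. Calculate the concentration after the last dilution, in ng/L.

0.0259 ng/L

Overall dilution factor = 10 × 39.98 × 25.06 × 39.98 × 8.011 × 4 = 1.28 × 10⁷.
332 ng/mL / 1.28 × 10⁷ = 2.59 × 10⁻⁵ ng/mL = 0.0259 ng/L.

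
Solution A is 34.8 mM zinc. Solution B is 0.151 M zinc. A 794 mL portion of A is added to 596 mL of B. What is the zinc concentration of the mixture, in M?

C_B = 0.151 M = 151 mM.
C_mix = (C_A·V_A + C_B·V_B)/(V_A + V_B) = (34.8×794 + 151×596) / 1390 = 84.6 mM = 0.0846 M.

0.0846 M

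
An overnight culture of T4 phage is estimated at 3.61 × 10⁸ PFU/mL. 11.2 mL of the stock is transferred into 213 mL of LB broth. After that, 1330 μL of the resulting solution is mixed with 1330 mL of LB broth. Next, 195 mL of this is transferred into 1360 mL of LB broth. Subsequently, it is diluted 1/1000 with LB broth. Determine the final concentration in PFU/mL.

2.26 PFU/mL

Overall dilution factor = 20.02 × 1001 × 7.974 × 1000 = 1.60 × 10⁸.
3.61 × 10⁸ PFU/mL / 1.60 × 10⁸ = 2.26 PFU/mL.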